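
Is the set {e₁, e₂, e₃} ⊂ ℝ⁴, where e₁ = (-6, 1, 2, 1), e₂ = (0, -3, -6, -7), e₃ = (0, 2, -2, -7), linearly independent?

Row-reduce the matrix whose columns are e₁, e₂, e₃.
The reduction yields 3 nonzero rows, so the rank is 3.
Since rank = 3 (the number of vectors), the set is linearly independent.

linearly independent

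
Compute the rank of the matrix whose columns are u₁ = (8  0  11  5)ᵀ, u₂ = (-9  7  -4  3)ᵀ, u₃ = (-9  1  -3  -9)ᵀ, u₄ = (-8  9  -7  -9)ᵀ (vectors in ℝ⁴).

Form the matrix with u₁, u₂, u₃, u₄ as columns and reduce.
Exactly 4 pivots survive; hence the rank is 4.

4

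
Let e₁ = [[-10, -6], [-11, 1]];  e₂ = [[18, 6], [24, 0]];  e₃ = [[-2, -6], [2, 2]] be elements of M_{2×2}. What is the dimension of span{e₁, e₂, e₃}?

2

Use coordinates relative to {E₁₁, E₁₂, E₂₁, E₂₂}.
Apply Gaussian elimination to the matrix whose rows are e₁, e₂, e₃.
There are 2 pivot columns, so rank = 2.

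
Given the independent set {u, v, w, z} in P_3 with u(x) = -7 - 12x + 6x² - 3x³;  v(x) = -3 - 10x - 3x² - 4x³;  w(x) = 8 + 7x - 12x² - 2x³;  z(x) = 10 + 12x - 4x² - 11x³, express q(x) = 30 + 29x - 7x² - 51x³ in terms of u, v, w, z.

q = 3u - v + w + 4z

Take coordinate vectors relative to {1, x, …, x³}.
Set up the augmented matrix [u | v | w | z | q] and row-reduce.
Row-reducing the augmented matrix gives the unique coefficients (a₁, …, a₄) = (3, -1, 1, 4).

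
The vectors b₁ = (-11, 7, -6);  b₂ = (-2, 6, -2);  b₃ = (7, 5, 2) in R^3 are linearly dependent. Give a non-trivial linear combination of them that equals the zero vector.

Row-reduce the matrix with b₁, b₂, b₃ as columns; the null space gives the coefficients.
The free variable yields coefficients (1, -2, 1) (any nonzero multiple also works).

b₁ - 2b₂ + b₃ = 0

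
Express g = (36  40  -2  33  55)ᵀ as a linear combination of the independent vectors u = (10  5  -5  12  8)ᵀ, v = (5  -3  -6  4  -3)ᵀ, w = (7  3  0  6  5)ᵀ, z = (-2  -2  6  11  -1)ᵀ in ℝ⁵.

g = 4u - 4v + 2w - z

Write g = α₁u + … + α₄z and equate components.
Row-reducing the augmented matrix gives the unique coefficients (α₁, …, α₄) = (4, -4, 2, -1).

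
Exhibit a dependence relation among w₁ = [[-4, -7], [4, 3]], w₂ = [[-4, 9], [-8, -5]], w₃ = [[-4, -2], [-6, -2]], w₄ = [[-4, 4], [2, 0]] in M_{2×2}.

w₁ + w₂ - w₃ - w₄ = 0

Pass to coordinate vectors relative to the basis {E₁₁, E₁₂, E₂₁, E₂₂}.
Write the vectors as columns of a matrix and find a nonzero vector in its null space.
The free variable yields coefficients (1, 1, -1, -1) (any nonzero multiple also works).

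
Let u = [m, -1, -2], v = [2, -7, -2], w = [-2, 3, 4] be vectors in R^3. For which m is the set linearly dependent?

m = 10/11

The vectors are dependent exactly when the determinant of the matrix with rows u, v, w vanishes.
The determinant works out to 20 - 22*m.
Setting this to zero gives m = 10/11.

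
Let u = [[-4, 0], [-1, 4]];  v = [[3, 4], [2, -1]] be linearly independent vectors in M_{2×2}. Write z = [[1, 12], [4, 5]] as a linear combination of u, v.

z = 2u + 3v

Identify each element with its coordinate vector in ℝ⁴ via {E₁₁, E₁₂, E₂₁, E₂₂}.
Set up the augmented matrix [u | v | z] and row-reduce.
The system has the unique solution (α₁, α₂) = (2, 3).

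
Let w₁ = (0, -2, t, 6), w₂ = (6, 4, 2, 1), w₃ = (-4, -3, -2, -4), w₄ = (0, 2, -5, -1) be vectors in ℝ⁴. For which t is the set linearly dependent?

t = 50/7

The set is linearly dependent precisely when det[w₁; w₂; w₃; w₄] = 0.
Cofactor expansion gives det = 42*t - 300.
Solving 42*t - 300 = 0 yields t = 50/7.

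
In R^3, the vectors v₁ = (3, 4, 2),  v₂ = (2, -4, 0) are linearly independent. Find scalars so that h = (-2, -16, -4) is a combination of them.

Since v₁, v₂ are independent, the coefficients expressing h are uniquely determined by a linear system.
Back-substitution yields (c₁, c₂) = (-2, 2).

h = -2v₁ + 2v₂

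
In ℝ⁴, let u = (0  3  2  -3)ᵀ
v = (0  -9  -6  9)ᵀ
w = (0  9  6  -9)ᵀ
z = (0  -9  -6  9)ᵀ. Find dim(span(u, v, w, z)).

Put the 4×4 matrix [u|v|w|z] into echelon form.
There is 1 pivot column, so rank = 1.

1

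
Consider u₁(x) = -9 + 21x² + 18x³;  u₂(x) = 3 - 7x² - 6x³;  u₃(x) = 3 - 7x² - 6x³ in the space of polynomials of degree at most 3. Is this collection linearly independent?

Take coordinates with respect to the standard basis {1, x, …, x³}.
Two of the vectors are equal, giving an immediate dependence.

linearly dependent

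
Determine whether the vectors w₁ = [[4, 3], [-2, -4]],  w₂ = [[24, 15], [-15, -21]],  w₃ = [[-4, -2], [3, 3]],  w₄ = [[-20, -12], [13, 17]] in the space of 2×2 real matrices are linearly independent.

linearly dependent

Write each element as a coordinate vector in ℝ⁴ using {E₁₁, E₁₂, E₂₁, E₂₂}.
Row-reduce the matrix whose columns are w₁, w₂, w₃, w₄.
The reduction yields 2 nonzero rows, so the rank is 2.
Since rank 2 < 4, the set is linearly dependent.
Indeed 3w₁ - w₂ - 3w₃ = 0.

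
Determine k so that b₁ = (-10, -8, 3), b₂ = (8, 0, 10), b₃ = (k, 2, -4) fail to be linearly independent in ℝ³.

The set is linearly dependent precisely when det[b₁; b₂; b₃] = 0.
Expanding, det = -80*k - 8.
This vanishes exactly when k = -1/10.

k = -1/10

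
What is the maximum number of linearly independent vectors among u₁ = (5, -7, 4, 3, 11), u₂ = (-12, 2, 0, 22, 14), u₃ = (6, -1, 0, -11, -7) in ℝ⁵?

Row-reduce the 3×5 matrix with these as rows.
The echelon form has 2 nonzero rows, so the rank is 2.

2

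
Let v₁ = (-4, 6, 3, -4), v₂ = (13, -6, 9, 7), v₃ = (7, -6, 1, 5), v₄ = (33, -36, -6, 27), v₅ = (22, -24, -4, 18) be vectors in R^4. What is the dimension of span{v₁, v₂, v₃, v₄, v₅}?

2

Put the 4×5 matrix [v₁|v₂|v₃|v₄|v₅] into echelon form.
There are 2 pivot columns, so rank = 2.
(With 5 elements in a 4-dimensional space the rank is at most 4.)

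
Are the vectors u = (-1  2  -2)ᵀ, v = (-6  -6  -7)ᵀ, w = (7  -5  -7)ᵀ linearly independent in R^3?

linearly independent

The matrix [u|v|w] has determinant -333.
A nonzero determinant means the columns are linearly independent.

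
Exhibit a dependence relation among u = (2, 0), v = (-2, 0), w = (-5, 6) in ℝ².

u + v = 0

Set up α₁u + … + α₃w = 0 and solve the homogeneous system.
The free variable yields coefficients (1, 1, 0) (any nonzero multiple also works).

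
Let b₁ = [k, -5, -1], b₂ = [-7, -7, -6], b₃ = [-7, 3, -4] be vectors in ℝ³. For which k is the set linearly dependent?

The set is linearly dependent precisely when det[b₁; b₂; b₃] = 0.
The determinant works out to 46*k.
This vanishes exactly when k = 0.

k = 0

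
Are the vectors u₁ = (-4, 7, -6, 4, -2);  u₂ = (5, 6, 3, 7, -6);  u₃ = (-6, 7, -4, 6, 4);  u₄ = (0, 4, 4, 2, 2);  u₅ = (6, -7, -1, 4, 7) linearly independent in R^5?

Form the 5×5 matrix with these as columns; its determinant is 12948.
A nonzero determinant means the columns are linearly independent.

linearly independent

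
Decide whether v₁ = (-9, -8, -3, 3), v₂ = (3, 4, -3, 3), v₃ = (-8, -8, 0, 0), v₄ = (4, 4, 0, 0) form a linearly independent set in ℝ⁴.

One vector is a scalar multiple of another, so the set is dependent.

linearly dependent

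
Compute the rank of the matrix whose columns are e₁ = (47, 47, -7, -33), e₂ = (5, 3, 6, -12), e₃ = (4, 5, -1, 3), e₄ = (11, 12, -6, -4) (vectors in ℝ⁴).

Row-reduce the 4×4 matrix with these as rows.
Exactly 3 pivots survive; hence the rank is 3.

3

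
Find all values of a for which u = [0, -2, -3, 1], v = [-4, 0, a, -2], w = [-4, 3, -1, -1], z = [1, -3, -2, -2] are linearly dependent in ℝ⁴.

a = -14/3

The vectors are dependent exactly when the determinant of the matrix with rows u, v, w, z vanishes.
Cofactor expansion gives det = -27*a - 126.
Setting this to zero gives a = -14/3.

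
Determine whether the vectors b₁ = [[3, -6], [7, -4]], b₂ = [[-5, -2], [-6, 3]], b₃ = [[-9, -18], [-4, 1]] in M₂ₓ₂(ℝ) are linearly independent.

linearly dependent

Write each element as a coordinate vector in ℝ⁴ using {E₁₁, E₁₂, E₂₁, E₂₂}.
Place the vectors as rows of a 3×4 matrix and reduce to echelon form.
The reduction yields 2 nonzero rows, so the rank is 2.
Since rank 2 < 3, the set is linearly dependent.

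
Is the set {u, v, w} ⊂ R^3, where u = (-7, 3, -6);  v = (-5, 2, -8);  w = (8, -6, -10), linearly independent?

Form the 3×3 matrix with these as columns; its determinant is 50.
A nonzero determinant means the columns are linearly independent.

linearly independent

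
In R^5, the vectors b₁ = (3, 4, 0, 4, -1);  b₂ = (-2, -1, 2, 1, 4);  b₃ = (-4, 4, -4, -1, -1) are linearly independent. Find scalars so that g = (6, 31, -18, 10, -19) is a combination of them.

g = 4b₁ - 3b₂ + 3b₃

Solve the system with b₁, b₂, b₃ as columns and g as the right-hand side.
The system has the unique solution (c₁, c₂, c₃) = (4, -3, 3).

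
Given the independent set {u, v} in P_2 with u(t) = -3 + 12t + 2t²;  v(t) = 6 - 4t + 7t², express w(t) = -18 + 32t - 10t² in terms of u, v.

w = 2u - 2v

Take coordinate vectors relative to {1, t, t²}.
Solve the system with u, v as columns and w as the right-hand side.
Back-substitution yields (c₁, c₂) = (2, -2).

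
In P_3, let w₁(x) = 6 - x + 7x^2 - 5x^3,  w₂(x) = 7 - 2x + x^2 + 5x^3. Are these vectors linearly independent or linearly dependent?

linearly independent

Take coordinates with respect to the standard basis {1, x, …, x^3}.
Row-reduce the matrix whose columns are w₁, w₂.
The reduction yields 2 nonzero rows, so the rank is 2.
Since rank = 2 (the number of vectors), the set is linearly independent.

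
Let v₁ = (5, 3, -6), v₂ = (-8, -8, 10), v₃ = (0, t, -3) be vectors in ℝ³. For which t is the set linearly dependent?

The set is linearly dependent precisely when det[v₁; v₂; v₃] = 0.
The determinant works out to 48 - 2*t.
Solving 48 - 2*t = 0 yields t = 24.

t = 24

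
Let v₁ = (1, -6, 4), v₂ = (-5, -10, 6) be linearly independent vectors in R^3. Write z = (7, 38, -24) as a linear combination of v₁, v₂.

Set up the augmented matrix [v₁ | v₂ | z] and row-reduce.
Back-substitution yields (c₁, c₂) = (-3, -2).

z = -3v₁ - 2v₂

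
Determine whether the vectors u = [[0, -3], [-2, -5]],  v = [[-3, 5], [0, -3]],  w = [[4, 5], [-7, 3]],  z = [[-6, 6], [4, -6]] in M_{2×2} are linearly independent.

linearly independent

Take coordinates with respect to the standard basis {E₁₁, E₁₂, E₂₁, E₂₂}.
Row-reduce the matrix whose columns are u, v, w, z.
The reduction yields 4 nonzero rows, so the rank is 4.
Since rank = 4 (the number of vectors), the set is linearly independent.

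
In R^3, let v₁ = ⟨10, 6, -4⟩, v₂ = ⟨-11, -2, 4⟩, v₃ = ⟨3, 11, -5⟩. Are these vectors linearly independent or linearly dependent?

Form the 3×3 matrix with these as columns; its determinant is -138.
A nonzero determinant means the columns are linearly independent.

linearly independent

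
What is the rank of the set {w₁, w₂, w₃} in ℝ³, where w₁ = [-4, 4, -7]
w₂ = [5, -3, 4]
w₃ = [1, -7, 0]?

Form the matrix with w₁, w₂, w₃ as columns and reduce.
Exactly 3 pivots survive; hence the rank is 3.

3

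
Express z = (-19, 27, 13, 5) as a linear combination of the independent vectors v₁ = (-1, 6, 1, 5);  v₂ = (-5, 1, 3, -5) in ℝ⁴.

Solve the system with v₁, v₂ as columns and z as the right-hand side.
The system has the unique solution (α₁, α₂) = (4, 3).

z = 4v₁ + 3v₂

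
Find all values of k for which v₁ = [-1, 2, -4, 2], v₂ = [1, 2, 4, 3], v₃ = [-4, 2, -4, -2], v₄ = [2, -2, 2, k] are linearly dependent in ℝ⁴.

Dependence holds iff the 4×4 matrix [v₁ v₂ v₃ v₄] is singular.
Expanding, det = -48*k - 12.
Solving -48*k - 12 = 0 yields k = -1/4.

k = -1/4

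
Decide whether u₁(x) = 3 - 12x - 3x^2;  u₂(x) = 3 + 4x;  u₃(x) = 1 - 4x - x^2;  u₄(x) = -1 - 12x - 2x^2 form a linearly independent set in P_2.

linearly dependent

Take coordinates with respect to the standard basis {1, x, x^2}.
There are 4 vectors in a 3-dimensional space, so they cannot be linearly independent.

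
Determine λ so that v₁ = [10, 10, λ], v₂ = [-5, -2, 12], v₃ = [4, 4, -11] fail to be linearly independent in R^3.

λ = -55/2

The set is linearly dependent precisely when det[v₁; v₂; v₃] = 0.
The determinant works out to -12*λ - 330.
Setting this to zero gives λ = -55/2.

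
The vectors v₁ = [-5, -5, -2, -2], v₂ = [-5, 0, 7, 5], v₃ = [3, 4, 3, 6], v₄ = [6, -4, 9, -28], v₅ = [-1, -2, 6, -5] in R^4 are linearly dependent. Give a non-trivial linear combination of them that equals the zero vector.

2v₁ + v₂ + 2v₃ + v₄ - 3v₅ = 0

Set up α₁v₁ + … + α₅v₅ = 0 and solve the homogeneous system.
A generator of the null space is (2, 1, 2, 1, -3).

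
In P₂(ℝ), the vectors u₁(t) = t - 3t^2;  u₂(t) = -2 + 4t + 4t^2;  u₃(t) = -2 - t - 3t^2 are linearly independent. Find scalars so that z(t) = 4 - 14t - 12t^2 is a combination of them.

z = -u₁ - 3u₂ + u₃

Work in coordinates with respect to the standard basis {1, t, t^2}.
Set up the augmented matrix [u₁ | u₂ | u₃ | z] and row-reduce.
The system has the unique solution (a₁, a₂, a₃) = (-1, -3, 1).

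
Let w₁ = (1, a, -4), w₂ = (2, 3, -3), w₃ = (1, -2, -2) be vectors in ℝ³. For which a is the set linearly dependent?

a = -16

Place the vectors as rows of a 3×3 matrix; dependence ⇔ determinant zero.
The determinant works out to a + 16.
Setting this to zero gives a = -16.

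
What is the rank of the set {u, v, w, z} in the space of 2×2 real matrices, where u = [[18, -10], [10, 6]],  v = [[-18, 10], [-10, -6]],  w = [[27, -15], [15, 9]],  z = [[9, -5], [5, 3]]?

Represent each element by its coordinate vector in ℝ⁴.
Apply Gaussian elimination to the matrix whose rows are u, v, w, z.
There is 1 pivot column, so rank = 1.

1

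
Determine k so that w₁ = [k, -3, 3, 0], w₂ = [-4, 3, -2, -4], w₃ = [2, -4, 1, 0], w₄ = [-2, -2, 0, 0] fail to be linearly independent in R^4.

k = 15

The set is linearly dependent precisely when det[w₁; w₂; w₃; w₄] = 0.
Cofactor expansion gives det = 120 - 8*k.
Solving 120 - 8*k = 0 yields k = 15.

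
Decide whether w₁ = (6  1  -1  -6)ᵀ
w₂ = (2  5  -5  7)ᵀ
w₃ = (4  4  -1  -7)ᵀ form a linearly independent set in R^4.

Row-reduce the matrix whose columns are w₁, w₂, w₃.
The reduction yields 3 nonzero rows, so the rank is 3.
Since rank = 3 (the number of vectors), the set is linearly independent.

linearly independent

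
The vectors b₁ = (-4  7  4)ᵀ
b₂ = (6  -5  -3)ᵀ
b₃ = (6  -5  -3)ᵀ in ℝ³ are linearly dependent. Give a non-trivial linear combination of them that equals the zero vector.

b₂ - b₃ = 0

Row-reduce the matrix with b₁, b₂, b₃ as columns; the null space gives the coefficients.
The free variable yields coefficients (0, 1, -1) (any nonzero multiple also works).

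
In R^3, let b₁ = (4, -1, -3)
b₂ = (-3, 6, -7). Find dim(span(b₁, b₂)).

dim = 2

Put the 3×2 matrix [b₁|b₂] into echelon form.
Exactly 2 pivots survive; hence the rank is 2.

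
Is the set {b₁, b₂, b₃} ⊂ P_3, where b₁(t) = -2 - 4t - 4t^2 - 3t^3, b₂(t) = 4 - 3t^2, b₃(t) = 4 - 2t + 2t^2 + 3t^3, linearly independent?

linearly independent

Take coordinates with respect to the standard basis {1, t, …, t^3}.
Place the vectors as rows of a 3×4 matrix and reduce to echelon form.
The reduction yields 3 nonzero rows, so the rank is 3.
Since rank = 3 (the number of vectors), the set is linearly independent.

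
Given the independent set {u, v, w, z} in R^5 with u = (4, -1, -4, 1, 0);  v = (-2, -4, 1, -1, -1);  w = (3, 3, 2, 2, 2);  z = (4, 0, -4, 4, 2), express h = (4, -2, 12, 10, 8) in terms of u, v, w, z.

h = -2u + 4v + 4w + 2z

Solve the system with u, v, w, z as columns and h as the right-hand side.
Back-substitution yields (a₁, …, a₄) = (-2, 4, 4, 2).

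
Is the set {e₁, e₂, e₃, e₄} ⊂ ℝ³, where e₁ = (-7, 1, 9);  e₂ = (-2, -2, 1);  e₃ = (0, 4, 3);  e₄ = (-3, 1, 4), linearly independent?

There are 4 vectors in a 3-dimensional space, so they cannot be linearly independent.

linearly dependent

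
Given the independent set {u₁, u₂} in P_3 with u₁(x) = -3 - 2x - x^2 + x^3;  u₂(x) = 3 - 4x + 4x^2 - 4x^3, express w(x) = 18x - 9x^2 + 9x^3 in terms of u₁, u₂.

w = -3u₁ - 3u₂

Work in coordinates with respect to the standard basis {1, x, …, x^3}.
Since u₁, u₂ are independent, the coefficients expressing w are uniquely determined by a linear system.
Back-substitution yields (a₁, a₂) = (-3, -3).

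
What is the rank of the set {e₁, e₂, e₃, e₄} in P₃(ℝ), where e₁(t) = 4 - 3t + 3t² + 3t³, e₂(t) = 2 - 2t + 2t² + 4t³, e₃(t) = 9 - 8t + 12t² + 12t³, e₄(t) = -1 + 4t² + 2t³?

rank 3

Pass to coordinate vectors with respect to the basis {1, t, …, t³}.
Row-reduce the 4×4 matrix with these as rows.
The echelon form has 3 nonzero rows, so the rank is 3.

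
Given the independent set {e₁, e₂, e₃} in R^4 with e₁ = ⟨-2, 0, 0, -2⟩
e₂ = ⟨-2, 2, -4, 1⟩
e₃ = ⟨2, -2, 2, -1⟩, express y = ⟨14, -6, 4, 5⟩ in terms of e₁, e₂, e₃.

Since e₁, e₂, e₃ are independent, the coefficients expressing y are uniquely determined by a linear system.
Row-reducing the augmented matrix gives the unique coefficients (a₁, a₂, a₃) = (-4, 1, 4).

y = -4e₁ + e₂ + 4e₃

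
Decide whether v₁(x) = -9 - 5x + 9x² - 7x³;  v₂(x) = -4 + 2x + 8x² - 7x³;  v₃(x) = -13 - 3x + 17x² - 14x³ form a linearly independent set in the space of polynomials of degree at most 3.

Take coordinates with respect to the standard basis {1, x, …, x³}.
Place the vectors as rows of a 3×4 matrix and reduce to echelon form.
The reduction yields 2 nonzero rows, so the rank is 2.
Since rank 2 < 3, the set is linearly dependent.
Indeed v₁ + v₂ - v₃ = 0.

linearly dependent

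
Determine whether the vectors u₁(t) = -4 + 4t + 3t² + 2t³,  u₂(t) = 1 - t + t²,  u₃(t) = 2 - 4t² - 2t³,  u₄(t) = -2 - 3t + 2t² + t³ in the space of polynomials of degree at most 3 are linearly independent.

linearly independent

Take coordinates with respect to the standard basis {1, t, …, t³}.
The matrix [u₁|u₂|u₃|u₄] has determinant -12.
A nonzero determinant means the columns are linearly independent.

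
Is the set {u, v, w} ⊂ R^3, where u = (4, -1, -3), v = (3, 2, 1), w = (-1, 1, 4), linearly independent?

linearly independent

Form the 3×3 matrix with these as columns; its determinant is 26.
A nonzero determinant means the columns are linearly independent.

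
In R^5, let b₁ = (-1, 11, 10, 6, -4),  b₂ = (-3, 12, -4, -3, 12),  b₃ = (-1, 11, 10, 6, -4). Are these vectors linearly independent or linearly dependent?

Two of the vectors are equal, giving an immediate dependence.

linearly dependent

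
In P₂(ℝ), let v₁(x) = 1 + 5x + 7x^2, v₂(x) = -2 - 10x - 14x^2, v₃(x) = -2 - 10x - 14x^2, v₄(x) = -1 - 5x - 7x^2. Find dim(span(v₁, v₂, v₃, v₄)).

Represent each element by its coordinate vector in ℝ³.
Put the 3×4 matrix [v₁|v₂|v₃|v₄] into echelon form.
Exactly 1 pivot survives; hence the rank is 1.
(With 4 elements in a 3-dimensional space the rank is at most 3.)

1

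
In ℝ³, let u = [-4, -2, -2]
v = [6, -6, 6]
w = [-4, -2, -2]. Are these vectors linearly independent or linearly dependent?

Place the vectors as rows of a 3×3 matrix and reduce to echelon form.
The reduction yields 2 nonzero rows, so the rank is 2.
Since rank 2 < 3, the set is linearly dependent.
Indeed u - w = 0.

linearly dependent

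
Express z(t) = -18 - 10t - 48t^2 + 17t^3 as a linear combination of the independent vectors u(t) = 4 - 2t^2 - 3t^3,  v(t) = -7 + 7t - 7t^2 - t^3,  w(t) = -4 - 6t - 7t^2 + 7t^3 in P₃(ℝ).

Identify each element with its coordinate vector in ℝ⁴ via {1, t, …, t^3}.
Since u, v, w are independent, the coefficients expressing z are uniquely determined by a linear system.
Row-reducing the augmented matrix gives the unique coefficients (α₁, α₂, α₃) = (3, 2, 4).

z = 3u + 2v + 4w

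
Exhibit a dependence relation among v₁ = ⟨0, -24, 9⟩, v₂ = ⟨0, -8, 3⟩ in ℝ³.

Write the vectors as columns of a matrix and find a nonzero vector in its null space.
The free variable yields coefficients (1, -3) (any nonzero multiple also works).

v₁ - 3v₂ = 0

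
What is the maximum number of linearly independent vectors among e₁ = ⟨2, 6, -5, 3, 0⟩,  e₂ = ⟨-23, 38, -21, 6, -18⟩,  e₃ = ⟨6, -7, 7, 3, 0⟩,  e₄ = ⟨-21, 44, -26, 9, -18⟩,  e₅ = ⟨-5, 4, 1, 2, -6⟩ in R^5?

3

Put the 5×5 matrix [e₁|e₂|e₃|e₄|e₅] into echelon form.
There are 3 pivot columns, so rank = 3.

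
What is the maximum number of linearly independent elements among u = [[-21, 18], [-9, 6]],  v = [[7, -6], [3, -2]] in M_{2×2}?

Pass to coordinate vectors with respect to the basis {E₁₁, E₁₂, E₂₁, E₂₂}.
Put the 4×2 matrix [u|v] into echelon form.
Exactly 1 pivot survives; hence the rank is 1.

1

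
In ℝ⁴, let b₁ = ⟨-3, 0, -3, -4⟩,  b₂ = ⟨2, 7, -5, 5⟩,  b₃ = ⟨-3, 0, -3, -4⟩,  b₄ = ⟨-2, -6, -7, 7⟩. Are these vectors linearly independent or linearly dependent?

Two of the vectors are equal, giving an immediate dependence.

linearly dependent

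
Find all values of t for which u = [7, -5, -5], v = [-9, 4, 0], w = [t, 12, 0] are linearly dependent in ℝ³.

t = -27

The set is linearly dependent precisely when det[u; v; w] = 0.
The determinant works out to 20*t + 540.
This vanishes exactly when t = -27.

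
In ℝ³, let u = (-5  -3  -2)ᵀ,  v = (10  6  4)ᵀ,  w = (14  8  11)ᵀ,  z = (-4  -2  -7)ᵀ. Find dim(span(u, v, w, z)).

2

Form the matrix with u, v, w, z as columns and reduce.
Exactly 2 pivots survive; hence the rank is 2.
(With 4 elements in a 3-dimensional space the rank is at most 3.)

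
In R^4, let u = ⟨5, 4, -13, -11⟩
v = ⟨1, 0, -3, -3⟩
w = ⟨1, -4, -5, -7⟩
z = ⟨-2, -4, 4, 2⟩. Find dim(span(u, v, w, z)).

Apply Gaussian elimination to the matrix whose rows are u, v, w, z.
Reduction leaves 2 leading entries, giving rank 2.

2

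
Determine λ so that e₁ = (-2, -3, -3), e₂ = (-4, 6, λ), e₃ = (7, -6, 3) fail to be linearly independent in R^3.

λ = -6/11

The vectors are dependent exactly when the determinant of the matrix with rows e₁, e₂, e₃ vanishes.
The determinant works out to -33*λ - 18.
This vanishes exactly when λ = -6/11.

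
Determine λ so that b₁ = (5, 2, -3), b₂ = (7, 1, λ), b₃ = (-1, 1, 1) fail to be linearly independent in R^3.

The vectors are dependent exactly when the determinant of the matrix with rows b₁, b₂, b₃ vanishes.
Expanding, det = -7*λ - 33.
This vanishes exactly when λ = -33/7.

λ = -33/7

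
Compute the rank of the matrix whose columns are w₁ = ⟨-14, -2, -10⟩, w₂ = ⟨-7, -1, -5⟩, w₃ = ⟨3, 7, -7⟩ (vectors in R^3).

Put the 3×3 matrix [w₁|w₂|w₃] into echelon form.
Exactly 2 pivots survive; hence the rank is 2.

rank 2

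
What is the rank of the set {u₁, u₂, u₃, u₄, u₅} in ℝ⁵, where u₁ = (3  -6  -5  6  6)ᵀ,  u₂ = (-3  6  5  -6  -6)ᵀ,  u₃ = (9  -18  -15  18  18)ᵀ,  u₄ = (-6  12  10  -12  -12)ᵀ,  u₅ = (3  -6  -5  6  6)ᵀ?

Put the 5×5 matrix [u₁|u₂|u₃|u₄|u₅] into echelon form.
Reduction leaves 1 leading entry, giving rank 1.

1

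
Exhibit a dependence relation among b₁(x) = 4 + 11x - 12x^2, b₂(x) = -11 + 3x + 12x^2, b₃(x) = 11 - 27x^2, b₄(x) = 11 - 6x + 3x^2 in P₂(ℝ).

2b₂ + b₃ + b₄ = 0

Write each element as a vector in ℝ³ using {1, x, x^2}.
Row-reduce the matrix with b₁, b₂, b₃, b₄ as columns; the null space gives the coefficients.
The free variable yields coefficients (0, 2, 1, 1) (any nonzero multiple also works).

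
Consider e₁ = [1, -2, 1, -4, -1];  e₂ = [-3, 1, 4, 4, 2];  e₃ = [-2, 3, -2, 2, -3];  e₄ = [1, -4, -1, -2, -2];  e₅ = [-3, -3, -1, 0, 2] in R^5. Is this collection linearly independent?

linearly independent

Place the vectors as rows of a 5×5 matrix and reduce to echelon form.
The reduction yields 5 nonzero rows, so the rank is 5.
Since rank = 5 (the number of vectors), the set is linearly independent.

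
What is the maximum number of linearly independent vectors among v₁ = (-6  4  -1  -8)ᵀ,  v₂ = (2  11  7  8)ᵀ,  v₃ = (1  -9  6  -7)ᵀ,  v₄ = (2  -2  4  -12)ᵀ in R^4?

4

Apply Gaussian elimination to the matrix whose rows are v₁, v₂, v₃, v₄.
There are 4 pivot columns, so rank = 4.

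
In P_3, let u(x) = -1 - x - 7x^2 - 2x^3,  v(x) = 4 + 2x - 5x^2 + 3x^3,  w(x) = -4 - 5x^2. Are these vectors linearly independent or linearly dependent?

Write each element as a coordinate vector in ℝ⁴ using {1, x, …, x^3}.
Place the vectors as rows of a 3×4 matrix and reduce to echelon form.
The reduction yields 3 nonzero rows, so the rank is 3.
Since rank = 3 (the number of vectors), the set is linearly independent.

linearly independent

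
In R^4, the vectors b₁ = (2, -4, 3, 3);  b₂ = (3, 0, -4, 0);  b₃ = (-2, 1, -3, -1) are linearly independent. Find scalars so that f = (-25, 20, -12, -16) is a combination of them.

Set up the augmented matrix [b₁ | b₂ | b₃ | f] and row-reduce.
The system has the unique solution (α₁, α₂, α₃) = (-4, -3, 4).

f = -4b₁ - 3b₂ + 4b₃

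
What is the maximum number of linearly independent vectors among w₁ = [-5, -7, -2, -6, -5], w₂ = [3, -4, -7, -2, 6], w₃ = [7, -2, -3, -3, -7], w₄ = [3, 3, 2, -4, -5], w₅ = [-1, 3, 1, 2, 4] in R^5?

Form the matrix with w₁, w₂, w₃, w₄, w₅ as columns and reduce.
Reduction leaves 5 leading entries, giving rank 5.

5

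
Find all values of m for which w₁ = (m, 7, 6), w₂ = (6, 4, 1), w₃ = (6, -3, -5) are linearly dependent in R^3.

The vectors are dependent exactly when the determinant of the matrix with rows w₁, w₂, w₃ vanishes.
Cofactor expansion gives det = -17*m.
This vanishes exactly when m = 0.

m = 0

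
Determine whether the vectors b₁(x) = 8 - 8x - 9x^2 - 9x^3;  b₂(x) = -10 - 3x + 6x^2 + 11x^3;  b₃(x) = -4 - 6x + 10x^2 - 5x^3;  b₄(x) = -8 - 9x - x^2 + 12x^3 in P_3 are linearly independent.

linearly independent

Take coordinates with respect to the standard basis {1, x, …, x^3}.
The matrix [b₁|b₂|b₃|b₄] has determinant -266.
A nonzero determinant means the columns are linearly independent.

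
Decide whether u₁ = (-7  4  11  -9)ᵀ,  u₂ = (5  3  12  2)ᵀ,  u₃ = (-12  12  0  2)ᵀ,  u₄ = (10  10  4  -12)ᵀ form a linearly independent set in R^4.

linearly independent

The matrix [u₁|u₂|u₃|u₄] has determinant -48640.
A nonzero determinant means the columns are linearly independent.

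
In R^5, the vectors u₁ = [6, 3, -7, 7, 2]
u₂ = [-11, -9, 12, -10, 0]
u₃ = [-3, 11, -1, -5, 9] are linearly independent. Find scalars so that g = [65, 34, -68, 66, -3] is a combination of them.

g = 3u₁ - 4u₂ - u₃

Write g = a₁u₁ + … + a₃u₃ and equate components.
Back-substitution yields (a₁, a₂, a₃) = (3, -4, -1).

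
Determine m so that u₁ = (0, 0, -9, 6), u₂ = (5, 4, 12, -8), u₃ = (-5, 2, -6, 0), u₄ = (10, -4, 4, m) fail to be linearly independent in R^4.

m = 16/3

The set is linearly dependent precisely when det[u₁; u₂; u₃; u₄] = 0.
Cofactor expansion gives det = 1440 - 270*m.
This vanishes exactly when m = 16/3.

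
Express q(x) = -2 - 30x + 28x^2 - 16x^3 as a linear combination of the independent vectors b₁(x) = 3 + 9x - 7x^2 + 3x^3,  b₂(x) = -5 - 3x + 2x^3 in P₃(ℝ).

q = -4b₁ - 2b₂

Work in coordinates with respect to the standard basis {1, x, …, x^3}.
Write q = a₁b₁ + a₂b₂ and equate components.
Back-substitution yields (a₁, a₂) = (-4, -2).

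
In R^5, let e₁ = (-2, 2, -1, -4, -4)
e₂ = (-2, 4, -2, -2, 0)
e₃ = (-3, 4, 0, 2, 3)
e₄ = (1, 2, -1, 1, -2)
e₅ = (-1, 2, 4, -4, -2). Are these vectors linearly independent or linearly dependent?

Row-reduce the matrix whose columns are e₁, e₂, e₃, e₄, e₅.
The reduction yields 5 nonzero rows, so the rank is 5.
Since rank = 5 (the number of vectors), the set is linearly independent.

linearly independent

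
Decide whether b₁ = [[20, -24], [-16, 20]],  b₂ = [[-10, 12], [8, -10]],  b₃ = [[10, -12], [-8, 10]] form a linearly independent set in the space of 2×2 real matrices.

Take coordinates with respect to the standard basis {E₁₁, E₁₂, E₂₁, E₂₂}.
One vector is a scalar multiple of another, so the set is dependent.

linearly dependent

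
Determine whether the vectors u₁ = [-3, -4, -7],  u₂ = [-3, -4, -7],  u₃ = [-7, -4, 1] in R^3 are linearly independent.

Row-reduce the matrix whose columns are u₁, u₂, u₃.
The reduction yields 2 nonzero rows, so the rank is 2.
Since rank 2 < 3, the set is linearly dependent.
Indeed u₁ - u₂ = 0.

linearly dependent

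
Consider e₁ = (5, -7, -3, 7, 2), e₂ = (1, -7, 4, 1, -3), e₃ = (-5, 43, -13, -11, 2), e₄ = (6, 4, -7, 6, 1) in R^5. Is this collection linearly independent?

Place the vectors as rows of a 4×5 matrix and reduce to echelon form.
The reduction yields 3 nonzero rows, so the rank is 3.
Since rank 3 < 4, the set is linearly dependent.
Indeed 3e₁ + 2e₂ + e₃ - 2e₄ = 0.

linearly dependent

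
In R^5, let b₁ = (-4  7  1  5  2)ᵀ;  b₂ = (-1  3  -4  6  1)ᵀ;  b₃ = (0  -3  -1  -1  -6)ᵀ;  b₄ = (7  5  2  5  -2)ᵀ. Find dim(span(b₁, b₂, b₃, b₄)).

4

Apply Gaussian elimination to the matrix whose rows are b₁, b₂, b₃, b₄.
There are 4 pivot columns, so rank = 4.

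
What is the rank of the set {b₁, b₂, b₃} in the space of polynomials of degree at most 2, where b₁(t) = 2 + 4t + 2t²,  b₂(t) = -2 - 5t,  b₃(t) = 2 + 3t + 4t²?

rank 2

Use coordinates relative to {1, t, t²}.
Row-reduce the 3×3 matrix with these as rows.
Exactly 2 pivots survive; hence the rank is 2.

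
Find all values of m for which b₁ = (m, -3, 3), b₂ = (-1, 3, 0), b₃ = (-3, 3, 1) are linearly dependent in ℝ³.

The vectors are dependent exactly when the determinant of the matrix with rows b₁, b₂, b₃ vanishes.
The determinant works out to 3*m + 15.
Solving 3*m + 15 = 0 yields m = -5.

m = -5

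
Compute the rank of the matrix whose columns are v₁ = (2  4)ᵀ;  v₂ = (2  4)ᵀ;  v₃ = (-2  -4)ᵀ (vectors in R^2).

Put the 2×3 matrix [v₁|v₂|v₃] into echelon form.
There is 1 pivot column, so rank = 1.
(With 3 elements in a 2-dimensional space the rank is at most 2.)

1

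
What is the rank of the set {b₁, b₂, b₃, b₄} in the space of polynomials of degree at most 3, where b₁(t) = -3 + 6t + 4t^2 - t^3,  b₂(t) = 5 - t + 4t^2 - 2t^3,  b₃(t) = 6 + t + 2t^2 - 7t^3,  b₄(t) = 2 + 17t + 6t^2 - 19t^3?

Pass to coordinate vectors with respect to the basis {1, t, …, t^3}.
Put the 4×4 matrix [b₁|b₂|b₃|b₄] into echelon form.
There are 3 pivot columns, so rank = 3.

3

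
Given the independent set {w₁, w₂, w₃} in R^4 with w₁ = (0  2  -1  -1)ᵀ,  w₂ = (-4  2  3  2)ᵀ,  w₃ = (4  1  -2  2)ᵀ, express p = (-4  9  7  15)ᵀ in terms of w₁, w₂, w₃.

Since w₁, w₂, w₃ are independent, the coefficients expressing p are uniquely determined by a linear system.
The system has the unique solution (a₁, a₂, a₃) = (-1, 4, 3).

p = -w₁ + 4w₂ + 3w₃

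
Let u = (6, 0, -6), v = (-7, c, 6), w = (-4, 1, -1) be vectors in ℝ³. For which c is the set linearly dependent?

Dependence holds iff the 3×3 matrix [u v w] is singular.
Expanding, det = 6 - 30*c.
Setting this to zero gives c = 1/5.

c = 1/5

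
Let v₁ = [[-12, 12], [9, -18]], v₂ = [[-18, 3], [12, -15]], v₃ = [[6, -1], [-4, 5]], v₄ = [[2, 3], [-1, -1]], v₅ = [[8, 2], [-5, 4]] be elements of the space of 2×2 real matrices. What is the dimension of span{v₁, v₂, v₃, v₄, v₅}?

dim = 2

Pass to coordinate vectors with respect to the basis {E₁₁, E₁₂, E₂₁, E₂₂}.
Row-reduce the 5×4 matrix with these as rows.
The echelon form has 2 nonzero rows, so the rank is 2.
(With 5 elements in a 4-dimensional space the rank is at most 4.)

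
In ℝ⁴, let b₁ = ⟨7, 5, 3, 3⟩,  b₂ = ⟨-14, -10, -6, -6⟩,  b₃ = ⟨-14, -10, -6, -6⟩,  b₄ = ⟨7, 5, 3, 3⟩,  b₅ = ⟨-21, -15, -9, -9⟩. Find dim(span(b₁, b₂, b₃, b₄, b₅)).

Row-reduce the 5×4 matrix with these as rows.
There is 1 pivot column, so rank = 1.
(With 5 elements in a 4-dimensional space the rank is at most 4.)

1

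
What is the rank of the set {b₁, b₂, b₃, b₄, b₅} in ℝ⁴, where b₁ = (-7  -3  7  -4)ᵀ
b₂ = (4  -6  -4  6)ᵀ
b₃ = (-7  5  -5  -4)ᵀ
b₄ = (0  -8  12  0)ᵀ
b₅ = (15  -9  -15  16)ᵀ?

Put the 4×5 matrix [b₁|b₂|b₃|b₄|b₅] into echelon form.
The echelon form has 3 nonzero rows, so the rank is 3.
(With 5 elements in a 4-dimensional space the rank is at most 4.)

3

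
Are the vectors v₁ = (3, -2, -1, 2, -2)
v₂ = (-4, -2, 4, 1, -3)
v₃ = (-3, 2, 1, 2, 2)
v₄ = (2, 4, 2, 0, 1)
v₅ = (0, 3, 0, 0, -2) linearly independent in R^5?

linearly independent

The matrix [v₁|v₂|v₃|v₄|v₅] has determinant -1408.
A nonzero determinant means the columns are linearly independent.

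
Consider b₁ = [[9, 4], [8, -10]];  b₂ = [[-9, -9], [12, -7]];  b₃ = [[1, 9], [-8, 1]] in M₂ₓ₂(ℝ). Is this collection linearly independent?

linearly independent

Take coordinates with respect to the standard basis {E₁₁, E₁₂, E₂₁, E₂₂}.
Place the vectors as rows of a 3×4 matrix and reduce to echelon form.
The reduction yields 3 nonzero rows, so the rank is 3.
Since rank = 3 (the number of vectors), the set is linearly independent.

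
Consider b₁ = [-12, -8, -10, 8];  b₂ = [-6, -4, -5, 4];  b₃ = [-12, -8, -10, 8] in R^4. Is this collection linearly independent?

One vector is a scalar multiple of another, so the set is dependent.

linearly dependent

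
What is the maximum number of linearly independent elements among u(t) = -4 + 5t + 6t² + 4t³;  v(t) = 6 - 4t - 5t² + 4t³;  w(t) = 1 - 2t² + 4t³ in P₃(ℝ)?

3

Use coordinates relative to {1, t, …, t³}.
Apply Gaussian elimination to the matrix whose rows are u, v, w.
Exactly 3 pivots survive; hence the rank is 3.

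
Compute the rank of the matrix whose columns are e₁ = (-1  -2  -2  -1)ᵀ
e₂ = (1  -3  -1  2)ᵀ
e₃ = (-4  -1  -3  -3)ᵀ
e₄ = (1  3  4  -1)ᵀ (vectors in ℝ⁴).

rank 4

Form the matrix with e₁, e₂, e₃, e₄ as columns and reduce.
The echelon form has 4 nonzero rows, so the rank is 4.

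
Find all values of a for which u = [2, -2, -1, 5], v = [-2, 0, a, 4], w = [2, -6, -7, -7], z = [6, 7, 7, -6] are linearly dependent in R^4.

a = 3/8

The set is linearly dependent precisely when det[u; v; w; z] = 0.
The determinant works out to 180 - 480*a.
Setting this to zero gives a = 3/8.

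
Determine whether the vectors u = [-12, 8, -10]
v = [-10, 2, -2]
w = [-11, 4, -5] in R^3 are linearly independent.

linearly independent

The matrix [u|v|w] has determinant -20.
A nonzero determinant means the columns are linearly independent.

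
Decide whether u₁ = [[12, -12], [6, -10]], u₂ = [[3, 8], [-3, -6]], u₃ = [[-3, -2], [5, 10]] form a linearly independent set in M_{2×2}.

linearly independent

Write each element as a coordinate vector in ℝ⁴ using {E₁₁, E₁₂, E₂₁, E₂₂}.
Place the vectors as rows of a 3×4 matrix and reduce to echelon form.
The reduction yields 3 nonzero rows, so the rank is 3.
Since rank = 3 (the number of vectors), the set is linearly independent.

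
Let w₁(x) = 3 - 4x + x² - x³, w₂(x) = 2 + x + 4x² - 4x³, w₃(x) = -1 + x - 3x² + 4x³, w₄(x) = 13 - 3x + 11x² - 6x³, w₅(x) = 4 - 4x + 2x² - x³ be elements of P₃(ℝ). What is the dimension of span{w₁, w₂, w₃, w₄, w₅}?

Pass to coordinate vectors with respect to the basis {1, x, …, x³}.
Put the 4×5 matrix [w₁|w₂|w₃|w₄|w₅] into echelon form.
The echelon form has 4 nonzero rows, so the rank is 4.
(With 5 elements in a 4-dimensional space the rank is at most 4.)

4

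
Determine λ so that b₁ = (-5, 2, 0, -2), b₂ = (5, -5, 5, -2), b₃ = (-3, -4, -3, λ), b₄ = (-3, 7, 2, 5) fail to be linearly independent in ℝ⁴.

Place the vectors as rows of a 4×4 matrix; dependence ⇔ determinant zero.
Expanding, det = -175*λ - 1155.
Solving -175*λ - 1155 = 0 yields λ = -33/5.

λ = -33/5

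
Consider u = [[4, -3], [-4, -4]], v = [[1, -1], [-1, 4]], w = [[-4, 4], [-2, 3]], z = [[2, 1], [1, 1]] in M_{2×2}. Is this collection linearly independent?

linearly independent

Write each element as a coordinate vector in ℝ⁴ using {E₁₁, E₁₂, E₂₁, E₂₂}.
Form the 4×4 matrix with these as columns; its determinant is 375.
A nonzero determinant means the columns are linearly independent.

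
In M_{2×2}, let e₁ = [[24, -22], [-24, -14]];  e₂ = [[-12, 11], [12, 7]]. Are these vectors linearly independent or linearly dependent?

Take coordinates with respect to the standard basis {E₁₁, E₁₂, E₂₁, E₂₂}.
Place the vectors as rows of a 2×4 matrix and reduce to echelon form.
The reduction yields 1 nonzero row, so the rank is 1.
Since rank 1 < 2, the set is linearly dependent.
Indeed e₁ + 2e₂ = 0.

linearly dependent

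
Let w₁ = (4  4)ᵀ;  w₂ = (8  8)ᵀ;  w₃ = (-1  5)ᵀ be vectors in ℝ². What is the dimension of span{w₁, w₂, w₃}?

dim = 2

Row-reduce the 3×2 matrix with these as rows.
Exactly 2 pivots survive; hence the rank is 2.
(With 3 elements in a 2-dimensional space the rank is at most 2.)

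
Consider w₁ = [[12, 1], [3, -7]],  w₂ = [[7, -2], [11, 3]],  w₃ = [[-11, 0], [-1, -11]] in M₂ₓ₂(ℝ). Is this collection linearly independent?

Take coordinates with respect to the standard basis {E₁₁, E₁₂, E₂₁, E₂₂}.
Row-reduce the matrix whose columns are w₁, w₂, w₃.
The reduction yields 3 nonzero rows, so the rank is 3.
Since rank = 3 (the number of vectors), the set is linearly independent.

linearly independent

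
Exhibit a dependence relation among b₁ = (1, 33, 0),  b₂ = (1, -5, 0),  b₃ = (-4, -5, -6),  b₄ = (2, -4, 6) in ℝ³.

Row-reduce the matrix with b₁, b₂, b₃, b₄ as columns; the null space gives the coefficients.
A generator of the null space is (1, 3, 2, 2).

b₁ + 3b₂ + 2b₃ + 2b₄ = 0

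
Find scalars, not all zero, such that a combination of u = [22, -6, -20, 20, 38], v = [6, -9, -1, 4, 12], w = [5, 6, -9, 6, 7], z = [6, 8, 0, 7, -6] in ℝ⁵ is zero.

Solve the homogeneous system with u, v, w, z as columns by row-reducing the coefficient matrix.
A generator of the null space is (1, -2, -2, 0).

u - 2v - 2w = 0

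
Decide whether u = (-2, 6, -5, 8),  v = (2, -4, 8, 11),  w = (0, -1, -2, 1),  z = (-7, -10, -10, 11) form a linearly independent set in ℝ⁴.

linearly independent

Place the vectors as rows of a 4×4 matrix and reduce to echelon form.
The reduction yields 4 nonzero rows, so the rank is 4.
Since rank = 4 (the number of vectors), the set is linearly independent.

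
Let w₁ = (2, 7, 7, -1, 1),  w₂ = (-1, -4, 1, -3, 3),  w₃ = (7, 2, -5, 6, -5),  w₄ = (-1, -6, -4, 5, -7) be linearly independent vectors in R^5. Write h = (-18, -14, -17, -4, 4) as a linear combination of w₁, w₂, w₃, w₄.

h = -4w₁ - 3w₂ - 2w₃ - w₄

Set up the augmented matrix [w₁ | w₂ | w₃ | w₄ | h] and row-reduce.
Row-reducing the augmented matrix gives the unique coefficients (a₁, …, a₄) = (-4, -3, -2, -1).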